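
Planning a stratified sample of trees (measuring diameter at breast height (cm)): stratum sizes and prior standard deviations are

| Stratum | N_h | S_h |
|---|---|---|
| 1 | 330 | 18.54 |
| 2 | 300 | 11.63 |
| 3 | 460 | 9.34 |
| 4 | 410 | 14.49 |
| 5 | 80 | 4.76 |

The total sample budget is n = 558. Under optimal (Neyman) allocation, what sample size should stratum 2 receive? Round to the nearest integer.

Neyman allocation: n_h = n · N_h S_h / Σ N_i S_i, with n = 558.
  stratum 1: N_h·S_h = 330·18.54 = 6118.20
  stratum 2: N_h·S_h = 300·11.63 = 3489.00
  stratum 3: N_h·S_h = 460·9.34 = 4296.40
  stratum 4: N_h·S_h = 410·14.49 = 5940.90
  stratum 5: N_h·S_h = 80·4.76 = 380.80
Σ N_h S_h = 20225.30
n for stratum 2 = 558·3489.00/20225.30 = 96.259 → 96

96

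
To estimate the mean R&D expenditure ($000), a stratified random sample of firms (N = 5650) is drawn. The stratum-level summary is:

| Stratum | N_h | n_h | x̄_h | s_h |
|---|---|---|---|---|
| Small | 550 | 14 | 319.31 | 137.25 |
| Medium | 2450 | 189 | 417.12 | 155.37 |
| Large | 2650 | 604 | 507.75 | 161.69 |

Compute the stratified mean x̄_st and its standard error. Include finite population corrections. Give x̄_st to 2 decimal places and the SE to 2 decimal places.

x̄_st ≈ 450.11, SE ≈ 6.48

x̄_st = Σ W_h x̄_h = (550·319.31 + 2450·417.12 + 2650·507.75)/5650 = 450.10655
V̂(x̄_st) = Σ W_h² (1 − n_h/N_h) s_h²/n_h, with W_h = N_h/N and N = 5650:
  stratum Small: (550/5650)²·(1 − 14/550)·137.25²/14 = 12.4259
  stratum Medium: (2450/5650)²·(1 − 189/2450)·155.37²/189 = 22.1637
  stratum Large: (2650/5650)²·(1 − 604/2650)·161.69²/604 = 7.35164
V̂(x̄_st) = 41.9412
SE(x̄_st) = √41.9412 = 6.4762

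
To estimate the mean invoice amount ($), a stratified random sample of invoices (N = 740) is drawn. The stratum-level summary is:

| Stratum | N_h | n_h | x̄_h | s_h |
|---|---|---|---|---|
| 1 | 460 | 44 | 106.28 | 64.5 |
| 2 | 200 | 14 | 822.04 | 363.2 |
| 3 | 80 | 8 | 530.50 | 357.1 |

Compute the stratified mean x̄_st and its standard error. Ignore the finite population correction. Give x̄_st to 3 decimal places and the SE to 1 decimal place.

x̄_st ≈ 345.590, SE ≈ 30.2

x̄_st = Σ W_h x̄_h = (460·106.28 + 200·822.04 + 80·530.50)/740 = 345.59027
V̂(x̄_st) = Σ W_h² s_h²/n_h, with W_h = N_h/N and N = 740:
  stratum 1: (460/740)²·64.5²/44 = 36.5358
  stratum 2: (200/740)²·363.2²/14 = 688.272
  stratum 3: (80/740)²·357.1²/8 = 186.297
V̂(x̄_st) = 911.105
SE(x̄_st) = √911.105 = 30.1845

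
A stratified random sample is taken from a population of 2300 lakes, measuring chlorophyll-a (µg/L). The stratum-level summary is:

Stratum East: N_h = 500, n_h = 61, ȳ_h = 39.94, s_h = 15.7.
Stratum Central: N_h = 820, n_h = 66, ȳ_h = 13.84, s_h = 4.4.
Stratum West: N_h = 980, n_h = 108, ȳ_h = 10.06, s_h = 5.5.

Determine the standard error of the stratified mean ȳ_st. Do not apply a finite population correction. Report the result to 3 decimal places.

V̂(ȳ_st) = Σ W_h² s_h²/n_h, with W_h = N_h/N and N = 2300:
  stratum East: (500/2300)²·15.7²/61 = 0.190965
  stratum Central: (820/2300)²·4.4²/66 = 0.0372849
  stratum West: (980/2300)²·5.5²/108 = 0.0508508
V̂(ȳ_st) = 0.279101
SE(ȳ_st) = √0.279101 = 0.5283

SE(ȳ_st) ≈ 0.528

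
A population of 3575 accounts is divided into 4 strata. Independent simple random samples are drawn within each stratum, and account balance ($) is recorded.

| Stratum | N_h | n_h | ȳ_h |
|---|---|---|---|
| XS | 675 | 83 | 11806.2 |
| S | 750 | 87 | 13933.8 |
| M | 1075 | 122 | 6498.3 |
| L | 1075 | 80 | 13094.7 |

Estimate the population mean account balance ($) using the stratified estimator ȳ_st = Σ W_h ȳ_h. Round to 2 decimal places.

N = Σ N_h = 3575. Stratum weights W_h = N_h/N.
ȳ_st = (675·11806.2 + 750·13933.8 + 1075·6498.3 + 1075·13094.7) / 3575 = 11043.9189

ȳ_st ≈ 11043.92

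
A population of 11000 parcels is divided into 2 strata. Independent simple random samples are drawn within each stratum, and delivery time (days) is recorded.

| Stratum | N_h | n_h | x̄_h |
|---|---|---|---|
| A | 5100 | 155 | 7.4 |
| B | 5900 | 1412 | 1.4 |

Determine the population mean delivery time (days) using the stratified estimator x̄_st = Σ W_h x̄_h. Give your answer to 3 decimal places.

N = Σ N_h = 11000. Stratum weights W_h = N_h/N.
x̄_st = (5100·7.4 + 5900·1.4) / 11000 = 4.18182

x̄_st ≈ 4.182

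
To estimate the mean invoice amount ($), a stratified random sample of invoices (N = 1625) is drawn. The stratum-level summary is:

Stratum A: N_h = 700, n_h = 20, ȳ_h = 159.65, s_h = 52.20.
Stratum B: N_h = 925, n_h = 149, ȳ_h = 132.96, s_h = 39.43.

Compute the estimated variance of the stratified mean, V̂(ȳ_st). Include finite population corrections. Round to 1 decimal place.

V̂(ȳ_st) = Σ W_h² (1 − n_h/N_h) s_h²/n_h, with W_h = N_h/N and N = 1625:
  stratum A: (700/1625)²·(1 − 20/700)·52.20²/20 = 24.559
  stratum B: (925/1625)²·(1 − 149/925)·39.43²/149 = 2.83638
V̂(ȳ_st) = 27.3954

V̂(ȳ_st) ≈ 27.4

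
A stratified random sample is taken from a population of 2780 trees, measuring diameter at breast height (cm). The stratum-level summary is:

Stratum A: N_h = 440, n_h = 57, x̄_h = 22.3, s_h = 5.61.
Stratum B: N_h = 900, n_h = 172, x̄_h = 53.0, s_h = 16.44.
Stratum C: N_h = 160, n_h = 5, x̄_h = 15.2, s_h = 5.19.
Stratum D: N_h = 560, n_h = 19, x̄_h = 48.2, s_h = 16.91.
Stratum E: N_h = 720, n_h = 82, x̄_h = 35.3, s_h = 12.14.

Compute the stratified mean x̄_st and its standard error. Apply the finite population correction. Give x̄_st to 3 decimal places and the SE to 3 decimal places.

x̄_st = Σ W_h x̄_h = (440·22.3 + 900·53.0 + 160·15.2 + 560·48.2 + 720·35.3)/2780 = 40.41439
V̂(x̄_st) = Σ W_h² (1 − n_h/N_h) s_h²/n_h, with W_h = N_h/N and N = 2780:
  stratum A: (440/2780)²·(1 − 57/440)·5.61²/57 = 0.0120396
  stratum B: (900/2780)²·(1 − 172/900)·16.44²/172 = 0.133217
  stratum C: (160/2780)²·(1 − 5/160)·5.19²/5 = 0.0172873
  stratum D: (560/2780)²·(1 − 19/560)·16.91²/19 = 0.589969
  stratum E: (720/2780)²·(1 − 82/720)·12.14²/82 = 0.106828
V̂(x̄_st) = 0.859342
SE(x̄_st) = √0.859342 = 0.927007

x̄_st ≈ 40.414, SE ≈ 0.927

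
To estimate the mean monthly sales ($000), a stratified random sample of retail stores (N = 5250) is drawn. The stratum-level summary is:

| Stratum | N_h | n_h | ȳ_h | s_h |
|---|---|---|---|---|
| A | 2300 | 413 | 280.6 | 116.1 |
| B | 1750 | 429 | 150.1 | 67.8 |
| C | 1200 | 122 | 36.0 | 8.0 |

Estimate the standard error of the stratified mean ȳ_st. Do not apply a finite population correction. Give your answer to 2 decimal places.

SE(ȳ_st) ≈ 2.74

V̂(ȳ_st) = Σ W_h² s_h²/n_h, with W_h = N_h/N and N = 5250:
  stratum A: (2300/5250)²·116.1²/413 = 6.264
  stratum B: (1750/5250)²·67.8²/429 = 1.19058
  stratum C: (1200/5250)²·8.0²/122 = 0.0274072
V̂(ȳ_st) = 7.48199
SE(ȳ_st) = √7.48199 = 2.73532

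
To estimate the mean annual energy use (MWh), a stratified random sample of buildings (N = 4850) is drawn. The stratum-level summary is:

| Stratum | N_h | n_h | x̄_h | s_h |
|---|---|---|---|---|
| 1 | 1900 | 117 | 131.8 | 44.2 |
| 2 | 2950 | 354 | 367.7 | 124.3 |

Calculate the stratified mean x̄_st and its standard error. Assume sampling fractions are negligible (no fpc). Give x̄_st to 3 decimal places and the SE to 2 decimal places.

x̄_st = Σ W_h x̄_h = (1900·131.8 + 2950·367.7)/4850 = 275.28557
V̂(x̄_st) = Σ W_h² s_h²/n_h, with W_h = N_h/N and N = 4850:
  stratum 1: (1900/4850)²·44.2²/117 = 2.56261
  stratum 2: (2950/4850)²·124.3²/354 = 16.1473
V̂(x̄_st) = 18.7099
SE(x̄_st) = √18.7099 = 4.32549

x̄_st ≈ 275.286, SE ≈ 4.33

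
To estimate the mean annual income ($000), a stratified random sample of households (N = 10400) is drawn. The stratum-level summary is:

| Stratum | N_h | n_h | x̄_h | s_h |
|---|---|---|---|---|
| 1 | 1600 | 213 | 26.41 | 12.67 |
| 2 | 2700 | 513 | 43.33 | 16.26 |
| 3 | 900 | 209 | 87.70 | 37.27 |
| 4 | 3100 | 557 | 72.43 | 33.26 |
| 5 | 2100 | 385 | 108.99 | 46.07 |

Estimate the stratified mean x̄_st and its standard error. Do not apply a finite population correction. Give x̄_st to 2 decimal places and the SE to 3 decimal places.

x̄_st = Σ W_h x̄_h = (1600·26.41 + 2700·43.33 + 900·87.70 + 3100·72.43 + 2100·108.99)/10400 = 66.49894
V̂(x̄_st) = Σ W_h² s_h²/n_h, with W_h = N_h/N and N = 10400:
  stratum 1: (1600/10400)²·12.67²/213 = 0.017838
  stratum 2: (2700/10400)²·16.26²/513 = 0.0347364
  stratum 3: (900/10400)²·37.27²/209 = 0.0497727
  stratum 4: (3100/10400)²·33.26²/557 = 0.17646
  stratum 5: (2100/10400)²·46.07²/385 = 0.224775
V̂(x̄_st) = 0.503582
SE(x̄_st) = √0.503582 = 0.709635

x̄_st ≈ 66.50, SE ≈ 0.710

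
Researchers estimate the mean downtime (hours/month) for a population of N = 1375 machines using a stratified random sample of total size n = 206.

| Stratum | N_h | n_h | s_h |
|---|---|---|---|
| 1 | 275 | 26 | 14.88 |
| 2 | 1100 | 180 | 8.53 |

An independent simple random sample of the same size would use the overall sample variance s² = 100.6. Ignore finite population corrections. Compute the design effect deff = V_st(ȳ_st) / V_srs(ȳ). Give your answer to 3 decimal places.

V̂(ȳ_st) = Σ W_h² s_h²/n_h, with W_h = N_h/N and N = 1375:
  stratum 1: (275/1375)²·14.88²/26 = 0.340638
  stratum 2: (1100/1375)²·8.53²/180 = 0.258705
V_st = 0.599343
V_srs = s²/n = 100.6/206 = 0.48835
deff = V_st / V_srs = 0.599343/0.48835 = 1.2273

deff ≈ 1.227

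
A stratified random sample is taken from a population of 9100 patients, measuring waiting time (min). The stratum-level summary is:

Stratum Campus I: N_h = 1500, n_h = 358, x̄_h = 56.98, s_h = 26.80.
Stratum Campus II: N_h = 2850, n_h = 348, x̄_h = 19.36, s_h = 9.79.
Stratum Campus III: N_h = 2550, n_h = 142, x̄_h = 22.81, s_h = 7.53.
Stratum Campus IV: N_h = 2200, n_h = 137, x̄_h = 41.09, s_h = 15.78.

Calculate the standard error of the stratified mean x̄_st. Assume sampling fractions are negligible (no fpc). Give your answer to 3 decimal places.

SE(x̄_st) ≈ 0.468

V̂(x̄_st) = Σ W_h² s_h²/n_h, with W_h = N_h/N and N = 9100:
  stratum Campus I: (1500/9100)²·26.80²/358 = 0.0545113
  stratum Campus II: (2850/9100)²·9.79²/348 = 0.0270143
  stratum Campus III: (2550/9100)²·7.53²/142 = 0.0313544
  stratum Campus IV: (2200/9100)²·15.78²/137 = 0.106232
V̂(x̄_st) = 0.219112
SE(x̄_st) = √0.219112 = 0.468094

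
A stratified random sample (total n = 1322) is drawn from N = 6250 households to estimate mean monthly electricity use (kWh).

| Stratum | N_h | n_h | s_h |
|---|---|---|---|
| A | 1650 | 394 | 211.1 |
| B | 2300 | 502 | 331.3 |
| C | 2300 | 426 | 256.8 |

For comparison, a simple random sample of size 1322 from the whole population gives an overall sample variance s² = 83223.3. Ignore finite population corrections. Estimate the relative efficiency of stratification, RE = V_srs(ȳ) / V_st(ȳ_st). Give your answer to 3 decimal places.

RE ≈ 1.077

V̂(ȳ_st) = Σ W_h² s_h²/n_h, with W_h = N_h/N and N = 6250:
  stratum A: (1650/6250)²·211.1²/394 = 7.88294
  stratum B: (2300/6250)²·331.3²/502 = 29.6098
  stratum C: (2300/6250)²·256.8²/426 = 20.9641
V_st = 58.4568
V_srs = s²/n = 83223.3/1322 = 62.9526
Relative efficiency = V_srs / V_st = 62.9526/58.4568 = 1.0769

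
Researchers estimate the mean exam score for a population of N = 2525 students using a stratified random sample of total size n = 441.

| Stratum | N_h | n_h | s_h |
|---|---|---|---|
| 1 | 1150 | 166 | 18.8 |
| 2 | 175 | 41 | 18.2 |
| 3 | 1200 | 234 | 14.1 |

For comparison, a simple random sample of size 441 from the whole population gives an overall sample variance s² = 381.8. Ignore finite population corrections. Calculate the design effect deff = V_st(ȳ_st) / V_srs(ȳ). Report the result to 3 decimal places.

deff ≈ 0.777

V̂(ȳ_st) = Σ W_h² s_h²/n_h, with W_h = N_h/N and N = 2525:
  stratum 1: (1150/2525)²·18.8²/166 = 0.441652
  stratum 2: (175/2525)²·18.2²/41 = 0.0388072
  stratum 3: (1200/2525)²·14.1²/234 = 0.191894
V_st = 0.672354
V_srs = s²/n = 381.8/441 = 0.86576
deff = V_st / V_srs = 0.672354/0.86576 = 0.7766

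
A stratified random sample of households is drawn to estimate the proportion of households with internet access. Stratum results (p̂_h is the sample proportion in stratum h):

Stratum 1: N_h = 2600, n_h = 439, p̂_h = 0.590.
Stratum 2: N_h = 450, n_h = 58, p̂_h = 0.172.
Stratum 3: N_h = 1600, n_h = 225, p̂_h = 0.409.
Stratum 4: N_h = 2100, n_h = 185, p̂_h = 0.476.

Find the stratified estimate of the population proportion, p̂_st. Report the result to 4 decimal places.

p̂_st ≈ 0.4838

N = 6750; stratum weights W_h = N_h/N.
p̂_st = Σ W_h p̂_h = (2600·0.590 + 450·0.172 + 1600·0.409 + 2100·0.476)/6750 = 0.48376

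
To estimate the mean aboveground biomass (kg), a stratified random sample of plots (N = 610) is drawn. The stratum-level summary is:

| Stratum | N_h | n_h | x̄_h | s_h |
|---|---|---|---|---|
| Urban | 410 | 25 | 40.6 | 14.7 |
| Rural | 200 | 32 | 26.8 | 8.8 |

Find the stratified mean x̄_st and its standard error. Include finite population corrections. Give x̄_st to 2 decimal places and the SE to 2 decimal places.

x̄_st = Σ W_h x̄_h = (410·40.6 + 200·26.8)/610 = 36.07541
V̂(x̄_st) = Σ W_h² (1 − n_h/N_h) s_h²/n_h, with W_h = N_h/N and N = 610:
  stratum Urban: (410/610)²·(1 − 25/410)·14.7²/25 = 3.66674
  stratum Rural: (200/610)²·(1 − 32/200)·8.8²/32 = 0.218522
V̂(x̄_st) = 3.88526
SE(x̄_st) = √3.88526 = 1.97111

x̄_st ≈ 36.08, SE ≈ 1.97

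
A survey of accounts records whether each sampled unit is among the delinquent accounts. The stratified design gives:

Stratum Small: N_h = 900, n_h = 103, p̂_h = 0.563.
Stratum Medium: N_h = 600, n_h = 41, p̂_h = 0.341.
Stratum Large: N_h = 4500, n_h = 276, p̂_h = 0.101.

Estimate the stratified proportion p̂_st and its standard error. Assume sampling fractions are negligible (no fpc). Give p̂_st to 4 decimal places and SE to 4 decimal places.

p̂_st ≈ 0.1943, SE ≈ 0.0172

N = 6000; stratum weights W_h = N_h/N.
p̂_st = Σ W_h p̂_h = (900·0.563 + 600·0.341 + 4500·0.101)/6000 = 0.19430
V̂(p̂_st) = Σ W_h² p̂_h(1−p̂_h)/(n_h−1):
  stratum Small: (900/6000)²·0.563·0.437/102 = 5.42715e-05
  stratum Medium: (600/6000)²·0.341·0.659/40 = 5.61798e-05
  stratum Large: (4500/6000)²·0.101·0.899/275 = 0.000185725
V̂(p̂_st) = 0.000296177; SE = √V̂ = 0.0172098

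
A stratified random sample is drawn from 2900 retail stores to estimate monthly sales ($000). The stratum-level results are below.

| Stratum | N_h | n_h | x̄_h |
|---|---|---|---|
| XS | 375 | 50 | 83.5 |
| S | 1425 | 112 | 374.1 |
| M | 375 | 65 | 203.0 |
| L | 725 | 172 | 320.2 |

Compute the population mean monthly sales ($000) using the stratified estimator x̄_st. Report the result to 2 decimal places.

N = Σ N_h = 2900. Stratum weights W_h = N_h/N.
x̄_st = (375·83.5 + 1425·374.1 + 375·203.0 + 725·320.2) / 2900 = 300.9224

x̄_st ≈ 300.92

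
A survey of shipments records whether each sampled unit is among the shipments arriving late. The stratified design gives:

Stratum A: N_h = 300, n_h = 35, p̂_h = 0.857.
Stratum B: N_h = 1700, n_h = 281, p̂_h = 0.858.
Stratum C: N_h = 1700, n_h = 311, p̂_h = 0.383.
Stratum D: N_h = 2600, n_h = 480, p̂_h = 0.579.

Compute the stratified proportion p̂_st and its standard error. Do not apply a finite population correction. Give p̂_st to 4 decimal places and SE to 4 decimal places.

N = 6300; stratum weights W_h = N_h/N.
p̂_st = Σ W_h p̂_h = (300·0.857 + 1700·0.858 + 1700·0.383 + 2600·0.579)/6300 = 0.61463
V̂(p̂_st) = Σ W_h² p̂_h(1−p̂_h)/(n_h−1):
  stratum A: (300/6300)²·0.857·0.143/34 = 8.17334e-06
  stratum B: (1700/6300)²·0.858·0.142/280 = 3.16836e-05
  stratum C: (1700/6300)²·0.383·0.617/310 = 5.55059e-05
  stratum D: (2600/6300)²·0.579·0.421/479 = 8.66744e-05
V̂(p̂_st) = 0.000182037; SE = √V̂ = 0.0134921

p̂_st ≈ 0.6146, SE ≈ 0.0135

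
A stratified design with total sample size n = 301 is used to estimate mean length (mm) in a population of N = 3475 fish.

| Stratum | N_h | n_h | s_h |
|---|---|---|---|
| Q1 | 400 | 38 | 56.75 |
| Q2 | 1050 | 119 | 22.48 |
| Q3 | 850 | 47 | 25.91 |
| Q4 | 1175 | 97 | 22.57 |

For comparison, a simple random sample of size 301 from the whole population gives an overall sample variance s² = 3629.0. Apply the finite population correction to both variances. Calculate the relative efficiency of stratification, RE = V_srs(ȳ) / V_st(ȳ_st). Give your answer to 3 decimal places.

V̂(ȳ_st) = Σ W_h² (1 − n_h/N_h) s_h²/n_h, with W_h = N_h/N and N = 3475:
  stratum Q1: (400/3475)²·(1 − 38/400)·56.75²/38 = 1.01627
  stratum Q2: (1050/3475)²·(1 − 119/1050)·22.48²/119 = 0.343776
  stratum Q3: (850/3475)²·(1 − 47/850)·25.91²/47 = 0.80735
  stratum Q4: (1175/3475)²·(1 − 97/1175)·22.57²/97 = 0.550856
V_st = 2.71825
V_srs = (1 − 301/3475)·3629.0/301 = 11.0122
Relative efficiency = V_srs / V_st = 11.0122/2.71825 = 4.0512

RE ≈ 4.051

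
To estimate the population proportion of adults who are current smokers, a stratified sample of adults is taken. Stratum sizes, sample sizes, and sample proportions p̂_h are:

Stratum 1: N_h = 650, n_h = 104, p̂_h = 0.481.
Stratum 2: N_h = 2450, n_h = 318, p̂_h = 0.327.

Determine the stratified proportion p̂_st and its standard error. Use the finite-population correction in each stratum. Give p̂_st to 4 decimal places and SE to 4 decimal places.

N = 3100; stratum weights W_h = N_h/N.
p̂_st = Σ W_h p̂_h = (650·0.481 + 2450·0.327)/3100 = 0.35929
V̂(p̂_st) = Σ W_h² (1 − n_h/N_h) p̂_h(1−p̂_h)/(n_h−1):
  stratum 1: (650/3100)²·(1 − 104/650)·0.481·0.519/103 = 8.95072e-05
  stratum 2: (2450/3100)²·(1 − 318/2450)·0.327·0.673/317 = 0.000377341
V̂(p̂_st) = 0.000466848; SE = √V̂ = 0.0216067

p̂_st ≈ 0.3593, SE ≈ 0.0216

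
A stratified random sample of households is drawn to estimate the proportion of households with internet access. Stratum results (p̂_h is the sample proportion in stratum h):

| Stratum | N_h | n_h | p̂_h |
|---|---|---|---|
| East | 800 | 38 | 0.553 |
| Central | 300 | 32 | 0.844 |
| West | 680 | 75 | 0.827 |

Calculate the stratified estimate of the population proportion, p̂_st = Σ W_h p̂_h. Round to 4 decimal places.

N = 1780; stratum weights W_h = N_h/N.
p̂_st = Σ W_h p̂_h = (800·0.553 + 300·0.844 + 680·0.827)/1780 = 0.70672

p̂_st ≈ 0.7067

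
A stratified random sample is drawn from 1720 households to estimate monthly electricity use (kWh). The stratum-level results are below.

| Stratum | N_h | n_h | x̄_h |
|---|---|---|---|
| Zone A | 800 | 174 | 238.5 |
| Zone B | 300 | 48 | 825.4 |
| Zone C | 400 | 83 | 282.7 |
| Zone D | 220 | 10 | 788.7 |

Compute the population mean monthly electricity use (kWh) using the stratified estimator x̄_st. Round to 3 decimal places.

N = Σ N_h = 1720. Stratum weights W_h = N_h/N.
x̄_st = (800·238.5 + 300·825.4 + 400·282.7 + 220·788.7) / 1720 = 421.51977

x̄_st ≈ 421.520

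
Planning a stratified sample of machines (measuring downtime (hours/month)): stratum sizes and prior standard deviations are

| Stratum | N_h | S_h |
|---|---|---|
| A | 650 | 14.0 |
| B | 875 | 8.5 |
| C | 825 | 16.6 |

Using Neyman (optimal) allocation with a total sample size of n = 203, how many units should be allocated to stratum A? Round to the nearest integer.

61

Neyman allocation: n_h = n · N_h S_h / Σ N_i S_i, with n = 203.
  stratum A: N_h·S_h = 650·14.0 = 9100.00
  stratum B: N_h·S_h = 875·8.5 = 7437.50
  stratum C: N_h·S_h = 825·16.6 = 13695.00
Σ N_h S_h = 30232.50
n for stratum A = 203·9100.00/30232.50 = 61.103 → 61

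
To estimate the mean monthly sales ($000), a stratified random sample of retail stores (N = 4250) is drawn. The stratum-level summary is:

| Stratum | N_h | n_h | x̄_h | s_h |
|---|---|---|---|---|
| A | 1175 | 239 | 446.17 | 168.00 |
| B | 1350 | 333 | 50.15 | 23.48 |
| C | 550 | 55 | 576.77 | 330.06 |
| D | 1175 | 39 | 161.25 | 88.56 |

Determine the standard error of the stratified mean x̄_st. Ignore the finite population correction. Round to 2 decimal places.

V̂(x̄_st) = Σ W_h² s_h²/n_h, with W_h = N_h/N and N = 4250:
  stratum A: (1175/4250)²·168.00²/239 = 9.02648
  stratum B: (1350/4250)²·23.48²/333 = 0.167048
  stratum C: (550/4250)²·330.06²/55 = 33.1719
  stratum D: (1175/4250)²·88.56²/39 = 15.3712
V̂(x̄_st) = 57.7367
SE(x̄_st) = √57.7367 = 7.59847

SE(x̄_st) ≈ 7.60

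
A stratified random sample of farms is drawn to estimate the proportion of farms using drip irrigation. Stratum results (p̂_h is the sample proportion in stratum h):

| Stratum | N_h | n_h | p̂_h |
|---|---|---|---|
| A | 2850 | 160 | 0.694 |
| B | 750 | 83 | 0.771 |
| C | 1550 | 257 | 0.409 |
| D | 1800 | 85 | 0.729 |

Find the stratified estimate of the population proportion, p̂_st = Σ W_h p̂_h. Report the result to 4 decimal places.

N = 6950; stratum weights W_h = N_h/N.
p̂_st = Σ W_h p̂_h = (2850·0.694 + 750·0.771 + 1550·0.409 + 1800·0.729)/6950 = 0.64781

p̂_st ≈ 0.6478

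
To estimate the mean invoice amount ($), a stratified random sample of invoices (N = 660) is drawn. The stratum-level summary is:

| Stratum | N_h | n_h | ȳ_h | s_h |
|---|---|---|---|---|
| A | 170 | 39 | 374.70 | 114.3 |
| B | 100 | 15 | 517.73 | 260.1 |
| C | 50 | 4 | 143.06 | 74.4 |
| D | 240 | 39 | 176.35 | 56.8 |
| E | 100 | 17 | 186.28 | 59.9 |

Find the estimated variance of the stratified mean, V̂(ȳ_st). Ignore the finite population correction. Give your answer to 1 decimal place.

V̂(ȳ_st) ≈ 149.5

V̂(ȳ_st) = Σ W_h² s_h²/n_h, with W_h = N_h/N and N = 660:
  stratum A: (170/660)²·114.3²/39 = 22.2248
  stratum B: (100/660)²·260.1²/15 = 103.538
  stratum C: (50/660)²·74.4²/4 = 7.94215
  stratum D: (240/660)²·56.8²/39 = 10.9387
  stratum E: (100/660)²·59.9²/17 = 4.84526
V̂(ȳ_st) = 149.489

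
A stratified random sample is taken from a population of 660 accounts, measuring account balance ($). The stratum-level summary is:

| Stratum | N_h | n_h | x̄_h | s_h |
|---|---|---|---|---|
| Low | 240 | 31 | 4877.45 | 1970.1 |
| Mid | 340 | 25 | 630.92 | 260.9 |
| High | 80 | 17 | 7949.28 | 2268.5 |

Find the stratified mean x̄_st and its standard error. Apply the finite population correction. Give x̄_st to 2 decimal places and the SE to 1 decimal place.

x̄_st = Σ W_h x̄_h = (240·4877.45 + 340·630.92 + 80·7949.28)/660 = 3062.18667
V̂(x̄_st) = Σ W_h² (1 − n_h/N_h) s_h²/n_h, with W_h = N_h/N and N = 660:
  stratum Low: (240/660)²·(1 − 31/240)·1970.1²/31 = 14417.3
  stratum Mid: (340/660)²·(1 − 25/340)·260.9²/25 = 669.437
  stratum High: (80/660)²·(1 − 17/80)·2268.5²/17 = 3502.44
V̂(x̄_st) = 18589.2
SE(x̄_st) = √18589.2 = 136.342

x̄_st ≈ 3062.19, SE ≈ 136.3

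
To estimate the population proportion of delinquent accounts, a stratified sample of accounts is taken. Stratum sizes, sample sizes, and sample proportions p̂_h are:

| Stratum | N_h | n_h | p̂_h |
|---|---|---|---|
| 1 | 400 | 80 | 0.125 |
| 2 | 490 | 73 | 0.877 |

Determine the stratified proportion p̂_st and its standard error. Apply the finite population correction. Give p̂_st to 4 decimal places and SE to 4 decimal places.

N = 890; stratum weights W_h = N_h/N.
p̂_st = Σ W_h p̂_h = (400·0.125 + 490·0.877)/890 = 0.53902
V̂(p̂_st) = Σ W_h² (1 − n_h/N_h) p̂_h(1−p̂_h)/(n_h−1):
  stratum 1: (400/890)²·(1 − 80/400)·0.125·0.875/79 = 0.000223728
  stratum 2: (490/890)²·(1 − 73/490)·0.877·0.123/72 = 0.000386478
V̂(p̂_st) = 0.000610206; SE = √V̂ = 0.0247023

p̂_st ≈ 0.5390, SE ≈ 0.0247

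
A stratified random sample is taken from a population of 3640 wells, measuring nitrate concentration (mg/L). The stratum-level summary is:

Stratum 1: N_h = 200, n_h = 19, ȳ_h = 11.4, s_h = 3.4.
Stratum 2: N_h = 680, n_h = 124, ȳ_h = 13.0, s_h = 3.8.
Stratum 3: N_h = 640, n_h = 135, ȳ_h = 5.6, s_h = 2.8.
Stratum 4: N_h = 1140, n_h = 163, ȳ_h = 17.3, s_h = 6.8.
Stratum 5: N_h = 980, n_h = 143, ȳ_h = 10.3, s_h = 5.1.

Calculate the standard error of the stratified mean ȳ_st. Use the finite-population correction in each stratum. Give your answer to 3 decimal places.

V̂(ȳ_st) = Σ W_h² (1 − n_h/N_h) s_h²/n_h, with W_h = N_h/N and N = 3640:
  stratum 1: (200/3640)²·(1 − 19/200)·3.4²/19 = 0.0016623
  stratum 2: (680/3640)²·(1 − 124/680)·3.8²/124 = 0.00332297
  stratum 3: (640/3640)²·(1 − 135/640)·2.8²/135 = 0.00141661
  stratum 4: (1140/3640)²·(1 − 163/1140)·6.8²/163 = 0.0238466
  stratum 5: (980/3640)²·(1 − 143/980)·5.1²/143 = 0.0112604
V̂(ȳ_st) = 0.0415089
SE(ȳ_st) = √0.0415089 = 0.203737

SE(ȳ_st) ≈ 0.204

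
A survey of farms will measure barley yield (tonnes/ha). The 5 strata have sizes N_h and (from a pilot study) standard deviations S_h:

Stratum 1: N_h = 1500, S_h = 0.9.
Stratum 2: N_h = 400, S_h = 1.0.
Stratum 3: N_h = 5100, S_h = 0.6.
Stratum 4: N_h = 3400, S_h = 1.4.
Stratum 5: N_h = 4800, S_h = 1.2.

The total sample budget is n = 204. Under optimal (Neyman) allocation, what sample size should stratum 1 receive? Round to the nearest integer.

Neyman allocation: n_h = n · N_h S_h / Σ N_i S_i, with n = 204.
  stratum 1: N_h·S_h = 1500·0.9 = 1350.00
  stratum 2: N_h·S_h = 400·1.0 = 400.00
  stratum 3: N_h·S_h = 5100·0.6 = 3060.00
  stratum 4: N_h·S_h = 3400·1.4 = 4760.00
  stratum 5: N_h·S_h = 4800·1.2 = 5760.00
Σ N_h S_h = 15330.00
n for stratum 1 = 204·1350.00/15330.00 = 17.965 → 18

18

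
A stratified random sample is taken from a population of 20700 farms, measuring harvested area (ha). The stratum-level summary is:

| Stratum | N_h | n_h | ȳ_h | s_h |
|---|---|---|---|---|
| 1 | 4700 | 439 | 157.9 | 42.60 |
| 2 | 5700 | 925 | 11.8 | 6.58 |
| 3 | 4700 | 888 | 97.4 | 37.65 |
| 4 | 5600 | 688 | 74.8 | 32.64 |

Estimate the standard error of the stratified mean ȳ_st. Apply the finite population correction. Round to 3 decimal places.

V̂(ȳ_st) = Σ W_h² (1 − n_h/N_h) s_h²/n_h, with W_h = N_h/N and N = 20700:
  stratum 1: (4700/20700)²·(1 − 439/4700)·42.60²/439 = 0.193207
  stratum 2: (5700/20700)²·(1 − 925/5700)·6.58²/925 = 0.00297316
  stratum 3: (4700/20700)²·(1 − 888/4700)·37.65²/888 = 0.0667463
  stratum 4: (5600/20700)²·(1 − 688/5600)·32.64²/688 = 0.0994071
V̂(ȳ_st) = 0.362334
SE(ȳ_st) = √0.362334 = 0.601942

SE(ȳ_st) ≈ 0.602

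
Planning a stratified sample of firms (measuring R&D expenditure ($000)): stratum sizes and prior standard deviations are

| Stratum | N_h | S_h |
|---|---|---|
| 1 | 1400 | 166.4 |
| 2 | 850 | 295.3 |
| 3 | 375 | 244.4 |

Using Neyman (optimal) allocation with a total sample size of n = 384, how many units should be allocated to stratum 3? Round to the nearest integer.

61

Neyman allocation: n_h = n · N_h S_h / Σ N_i S_i, with n = 384.
  stratum 1: N_h·S_h = 1400·166.4 = 232960.00
  stratum 2: N_h·S_h = 850·295.3 = 251005.00
  stratum 3: N_h·S_h = 375·244.4 = 91650.00
Σ N_h S_h = 575615.00
n for stratum 3 = 384·91650.00/575615.00 = 61.141 → 61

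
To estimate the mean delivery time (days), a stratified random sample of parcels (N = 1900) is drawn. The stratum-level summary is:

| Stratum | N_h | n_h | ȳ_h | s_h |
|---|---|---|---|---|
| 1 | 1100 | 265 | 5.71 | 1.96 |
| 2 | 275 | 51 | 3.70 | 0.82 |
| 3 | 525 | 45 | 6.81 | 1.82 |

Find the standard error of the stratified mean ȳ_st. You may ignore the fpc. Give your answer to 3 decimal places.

SE(ȳ_st) ≈ 0.104

V̂(ȳ_st) = Σ W_h² s_h²/n_h, with W_h = N_h/N and N = 1900:
  stratum 1: (1100/1900)²·1.96²/265 = 0.00485897
  stratum 2: (275/1900)²·0.82²/51 = 0.000276195
  stratum 3: (525/1900)²·1.82²/45 = 0.00562007
V̂(ȳ_st) = 0.0107552
SE(ȳ_st) = √0.0107552 = 0.103707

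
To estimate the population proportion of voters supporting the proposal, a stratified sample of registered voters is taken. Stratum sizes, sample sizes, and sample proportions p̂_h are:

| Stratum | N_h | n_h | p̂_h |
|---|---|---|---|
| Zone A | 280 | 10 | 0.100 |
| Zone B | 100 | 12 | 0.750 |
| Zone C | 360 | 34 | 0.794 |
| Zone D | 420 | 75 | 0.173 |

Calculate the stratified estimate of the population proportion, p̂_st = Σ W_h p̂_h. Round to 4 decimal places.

N = 1160; stratum weights W_h = N_h/N.
p̂_st = Σ W_h p̂_h = (280·0.100 + 100·0.750 + 360·0.794 + 420·0.173)/1160 = 0.39784

p̂_st ≈ 0.3978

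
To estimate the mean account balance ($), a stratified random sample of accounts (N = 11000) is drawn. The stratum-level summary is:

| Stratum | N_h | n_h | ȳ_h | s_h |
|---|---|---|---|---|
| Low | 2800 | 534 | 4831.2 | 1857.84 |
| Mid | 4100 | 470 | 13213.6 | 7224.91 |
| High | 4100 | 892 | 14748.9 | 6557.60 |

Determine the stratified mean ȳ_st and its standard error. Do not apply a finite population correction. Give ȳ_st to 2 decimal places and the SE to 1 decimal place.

ȳ_st ≈ 11652.15, SE ≈ 150.2

ȳ_st = Σ W_h ȳ_h = (2800·4831.2 + 4100·13213.6 + 4100·14748.9)/11000 = 11652.14636
V̂(ȳ_st) = Σ W_h² s_h²/n_h, with W_h = N_h/N and N = 11000:
  stratum Low: (2800/11000)²·1857.84²/534 = 418.799
  stratum Mid: (4100/11000)²·7224.91²/470 = 15429.4
  stratum High: (4100/11000)²·6557.60²/892 = 6697.42
V̂(ȳ_st) = 22545.6
SE(ȳ_st) = √22545.6 = 150.152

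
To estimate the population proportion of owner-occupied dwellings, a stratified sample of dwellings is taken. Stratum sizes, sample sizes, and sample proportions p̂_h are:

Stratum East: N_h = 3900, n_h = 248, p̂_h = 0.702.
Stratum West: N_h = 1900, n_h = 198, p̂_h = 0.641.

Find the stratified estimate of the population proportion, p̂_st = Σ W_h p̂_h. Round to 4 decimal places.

p̂_st ≈ 0.6820

N = 5800; stratum weights W_h = N_h/N.
p̂_st = Σ W_h p̂_h = (3900·0.702 + 1900·0.641)/5800 = 0.68202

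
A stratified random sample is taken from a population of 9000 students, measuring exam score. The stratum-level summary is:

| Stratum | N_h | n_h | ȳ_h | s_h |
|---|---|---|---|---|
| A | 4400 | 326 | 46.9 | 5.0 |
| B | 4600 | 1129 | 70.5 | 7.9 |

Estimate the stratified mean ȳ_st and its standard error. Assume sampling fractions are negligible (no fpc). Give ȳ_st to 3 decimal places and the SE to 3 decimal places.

ȳ_st ≈ 58.962, SE ≈ 0.181

ȳ_st = Σ W_h ȳ_h = (4400·46.9 + 4600·70.5)/9000 = 58.96222
V̂(ȳ_st) = Σ W_h² s_h²/n_h, with W_h = N_h/N and N = 9000:
  stratum A: (4400/9000)²·5.0²/326 = 0.0183292
  stratum B: (4600/9000)²·7.9²/1129 = 0.0144408
V̂(ȳ_st) = 0.03277
SE(ȳ_st) = √0.03277 = 0.181025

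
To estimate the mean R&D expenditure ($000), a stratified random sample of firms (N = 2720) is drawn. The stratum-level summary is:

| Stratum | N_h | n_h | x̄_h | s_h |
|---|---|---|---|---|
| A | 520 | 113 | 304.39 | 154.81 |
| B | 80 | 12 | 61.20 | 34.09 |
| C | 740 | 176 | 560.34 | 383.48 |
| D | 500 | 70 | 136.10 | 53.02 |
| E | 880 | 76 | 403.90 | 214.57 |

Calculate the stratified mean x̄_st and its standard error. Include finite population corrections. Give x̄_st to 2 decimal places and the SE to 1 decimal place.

x̄_st ≈ 368.13, SE ≈ 10.6

x̄_st = Σ W_h x̄_h = (520·304.39 + 80·61.20 + 740·560.34 + 500·136.10 + 880·403.90)/2720 = 368.12956
V̂(x̄_st) = Σ W_h² (1 − n_h/N_h) s_h²/n_h, with W_h = N_h/N and N = 2720:
  stratum A: (520/2720)²·(1 − 113/520)·154.81²/113 = 6.06708
  stratum B: (80/2720)²·(1 − 12/80)·34.09²/12 = 0.0712088
  stratum C: (740/2720)²·(1 − 176/740)·383.48²/176 = 47.1352
  stratum D: (500/2720)²·(1 − 70/500)·53.02²/70 = 1.16703
  stratum E: (880/2720)²·(1 − 76/880)·214.57²/76 = 57.9329
V̂(x̄_st) = 112.373
SE(x̄_st) = √112.373 = 10.6006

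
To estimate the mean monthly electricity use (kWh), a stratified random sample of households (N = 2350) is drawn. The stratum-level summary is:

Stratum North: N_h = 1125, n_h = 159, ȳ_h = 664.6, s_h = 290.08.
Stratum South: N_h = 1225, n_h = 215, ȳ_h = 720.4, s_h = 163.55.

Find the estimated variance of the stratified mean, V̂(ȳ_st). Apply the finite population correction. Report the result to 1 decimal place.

V̂(ȳ_st) = Σ W_h² (1 − n_h/N_h) s_h²/n_h, with W_h = N_h/N and N = 2350:
  stratum North: (1125/2350)²·(1 − 159/1125)·290.08²/159 = 104.144
  stratum South: (1225/2350)²·(1 − 215/1225)·163.55²/215 = 27.873
V̂(ȳ_st) = 132.017

V̂(ȳ_st) ≈ 132.0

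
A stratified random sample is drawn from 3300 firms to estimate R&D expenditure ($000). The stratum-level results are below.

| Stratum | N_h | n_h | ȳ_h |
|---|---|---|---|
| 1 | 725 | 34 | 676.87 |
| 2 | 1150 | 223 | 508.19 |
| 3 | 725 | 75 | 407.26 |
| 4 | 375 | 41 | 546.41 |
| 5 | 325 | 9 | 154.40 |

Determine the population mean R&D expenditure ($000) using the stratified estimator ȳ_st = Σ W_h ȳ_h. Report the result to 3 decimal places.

ȳ_st ≈ 492.575

N = Σ N_h = 3300. Stratum weights W_h = N_h/N.
ȳ_st = (725·676.87 + 1150·508.19 + 725·407.26 + 375·546.41 + 325·154.40) / 3300 = 492.57470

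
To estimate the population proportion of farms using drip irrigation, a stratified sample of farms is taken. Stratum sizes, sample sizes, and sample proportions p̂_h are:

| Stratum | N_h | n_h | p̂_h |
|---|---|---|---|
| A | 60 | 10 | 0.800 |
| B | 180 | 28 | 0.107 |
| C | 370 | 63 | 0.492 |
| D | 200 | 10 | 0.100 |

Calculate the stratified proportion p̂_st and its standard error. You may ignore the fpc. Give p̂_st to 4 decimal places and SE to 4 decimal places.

N = 810; stratum weights W_h = N_h/N.
p̂_st = Σ W_h p̂_h = (60·0.800 + 180·0.107 + 370·0.492 + 200·0.100)/810 = 0.33247
V̂(p̂_st) = Σ W_h² p̂_h(1−p̂_h)/(n_h−1):
  stratum A: (60/810)²·0.800·0.200/9 = 9.75461e-05
  stratum B: (180/810)²·0.107·0.893/27 = 0.000174762
  stratum C: (370/810)²·0.492·0.508/62 = 0.000841144
  stratum D: (200/810)²·0.100·0.900/9 = 0.000609663
V̂(p̂_st) = 0.00172312; SE = √V̂ = 0.0415104

p̂_st ≈ 0.3325, SE ≈ 0.0415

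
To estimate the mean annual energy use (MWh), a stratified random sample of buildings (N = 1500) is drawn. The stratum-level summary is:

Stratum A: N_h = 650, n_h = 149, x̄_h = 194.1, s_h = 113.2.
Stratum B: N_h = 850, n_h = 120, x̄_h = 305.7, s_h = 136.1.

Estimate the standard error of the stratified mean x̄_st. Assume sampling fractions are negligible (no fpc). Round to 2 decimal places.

V̂(x̄_st) = Σ W_h² s_h²/n_h, with W_h = N_h/N and N = 1500:
  stratum A: (650/1500)²·113.2²/149 = 16.1492
  stratum B: (850/1500)²·136.1²/120 = 49.5667
V̂(x̄_st) = 65.7159
SE(x̄_st) = √65.7159 = 8.10654

SE(x̄_st) ≈ 8.11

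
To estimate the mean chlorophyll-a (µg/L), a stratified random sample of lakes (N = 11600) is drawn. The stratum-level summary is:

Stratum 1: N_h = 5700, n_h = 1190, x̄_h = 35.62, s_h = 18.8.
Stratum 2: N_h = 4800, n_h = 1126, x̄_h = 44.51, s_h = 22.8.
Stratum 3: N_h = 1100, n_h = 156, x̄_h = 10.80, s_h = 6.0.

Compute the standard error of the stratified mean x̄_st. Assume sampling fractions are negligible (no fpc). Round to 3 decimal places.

V̂(x̄_st) = Σ W_h² s_h²/n_h, with W_h = N_h/N and N = 11600:
  stratum 1: (5700/11600)²·18.8²/1190 = 0.0717138
  stratum 2: (4800/11600)²·22.8²/1126 = 0.0790493
  stratum 3: (1100/11600)²·6.0²/156 = 0.00207514
V̂(x̄_st) = 0.152838
SE(x̄_st) = √0.152838 = 0.390945

SE(x̄_st) ≈ 0.391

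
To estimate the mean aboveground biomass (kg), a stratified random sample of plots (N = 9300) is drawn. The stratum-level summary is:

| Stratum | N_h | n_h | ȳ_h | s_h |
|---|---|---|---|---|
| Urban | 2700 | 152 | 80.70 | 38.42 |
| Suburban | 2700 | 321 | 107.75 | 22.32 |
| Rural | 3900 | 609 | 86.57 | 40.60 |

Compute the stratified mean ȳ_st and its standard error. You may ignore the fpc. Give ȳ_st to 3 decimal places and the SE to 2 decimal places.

ȳ_st ≈ 91.015, SE ≈ 1.19

ȳ_st = Σ W_h ȳ_h = (2700·80.70 + 2700·107.75 + 3900·86.57)/9300 = 91.01484
V̂(ȳ_st) = Σ W_h² s_h²/n_h, with W_h = N_h/N and N = 9300:
  stratum Urban: (2700/9300)²·38.42²/152 = 0.818527
  stratum Suburban: (2700/9300)²·22.32²/321 = 0.130811
  stratum Rural: (3900/9300)²·40.60²/609 = 0.47599
V̂(ȳ_st) = 1.42533
SE(ȳ_st) = √1.42533 = 1.19387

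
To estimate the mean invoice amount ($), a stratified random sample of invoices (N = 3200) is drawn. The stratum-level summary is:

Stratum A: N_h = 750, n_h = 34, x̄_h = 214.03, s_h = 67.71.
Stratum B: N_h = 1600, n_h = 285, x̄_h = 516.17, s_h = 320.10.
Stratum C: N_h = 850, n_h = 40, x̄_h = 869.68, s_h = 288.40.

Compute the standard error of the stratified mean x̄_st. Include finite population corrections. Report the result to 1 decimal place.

V̂(x̄_st) = Σ W_h² (1 − n_h/N_h) s_h²/n_h, with W_h = N_h/N and N = 3200:
  stratum A: (750/3200)²·(1 − 34/750)·67.71²/34 = 7.07133
  stratum B: (1600/3200)²·(1 − 285/1600)·320.10²/285 = 73.8707
  stratum C: (850/3200)²·(1 − 40/850)·288.40²/40 = 139.809
V̂(x̄_st) = 220.751
SE(x̄_st) = √220.751 = 14.8577

SE(x̄_st) ≈ 14.9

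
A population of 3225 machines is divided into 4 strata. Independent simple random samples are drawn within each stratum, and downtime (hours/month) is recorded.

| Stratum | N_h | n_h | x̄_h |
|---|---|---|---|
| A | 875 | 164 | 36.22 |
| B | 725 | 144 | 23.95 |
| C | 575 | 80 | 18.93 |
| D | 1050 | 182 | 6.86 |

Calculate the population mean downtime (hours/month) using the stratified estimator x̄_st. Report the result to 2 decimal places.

N = Σ N_h = 3225. Stratum weights W_h = N_h/N.
x̄_st = (875·36.22 + 725·23.95 + 575·18.93 + 1050·6.86) / 3225 = 20.8198

x̄_st ≈ 20.82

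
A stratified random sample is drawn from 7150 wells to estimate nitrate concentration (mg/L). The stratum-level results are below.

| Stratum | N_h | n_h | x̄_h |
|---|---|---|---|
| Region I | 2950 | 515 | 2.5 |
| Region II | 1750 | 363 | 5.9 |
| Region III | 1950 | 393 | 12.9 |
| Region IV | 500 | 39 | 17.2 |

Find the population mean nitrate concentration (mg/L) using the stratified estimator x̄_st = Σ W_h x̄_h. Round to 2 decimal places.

x̄_st ≈ 7.20

N = Σ N_h = 7150. Stratum weights W_h = N_h/N.
x̄_st = (2950·2.5 + 1750·5.9 + 1950·12.9 + 500·17.2) / 7150 = 7.1965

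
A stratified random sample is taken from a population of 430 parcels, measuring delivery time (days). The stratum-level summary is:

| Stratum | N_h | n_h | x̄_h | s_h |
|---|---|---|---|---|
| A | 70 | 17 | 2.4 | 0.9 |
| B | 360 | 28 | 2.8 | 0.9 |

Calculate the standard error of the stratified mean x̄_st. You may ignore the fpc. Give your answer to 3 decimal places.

SE(x̄_st) ≈ 0.147

V̂(x̄_st) = Σ W_h² s_h²/n_h, with W_h = N_h/N and N = 430:
  stratum A: (70/430)²·0.9²/17 = 0.00126269
  stratum B: (360/430)²·0.9²/28 = 0.0202766
V̂(x̄_st) = 0.0215393
SE(x̄_st) = √0.0215393 = 0.146763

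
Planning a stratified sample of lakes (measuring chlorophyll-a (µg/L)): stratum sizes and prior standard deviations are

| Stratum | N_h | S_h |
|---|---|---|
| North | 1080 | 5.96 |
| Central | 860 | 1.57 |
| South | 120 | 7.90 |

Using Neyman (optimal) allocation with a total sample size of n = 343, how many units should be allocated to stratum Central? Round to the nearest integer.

53

Neyman allocation: n_h = n · N_h S_h / Σ N_i S_i, with n = 343.
  stratum North: N_h·S_h = 1080·5.96 = 6436.80
  stratum Central: N_h·S_h = 860·1.57 = 1350.20
  stratum South: N_h·S_h = 120·7.90 = 948.00
Σ N_h S_h = 8735.00
n for stratum Central = 343·1350.20/8735.00 = 53.019 → 53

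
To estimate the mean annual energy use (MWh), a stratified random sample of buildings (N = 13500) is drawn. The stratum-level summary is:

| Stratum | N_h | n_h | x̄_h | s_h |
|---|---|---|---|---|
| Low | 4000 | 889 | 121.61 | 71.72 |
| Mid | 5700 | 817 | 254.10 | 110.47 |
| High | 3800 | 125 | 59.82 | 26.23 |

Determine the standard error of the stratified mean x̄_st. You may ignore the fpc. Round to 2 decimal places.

SE(x̄_st) ≈ 1.90

V̂(x̄_st) = Σ W_h² s_h²/n_h, with W_h = N_h/N and N = 13500:
  stratum Low: (4000/13500)²·71.72²/889 = 0.507962
  stratum Mid: (5700/13500)²·110.47²/817 = 2.66286
  stratum High: (3800/13500)²·26.23²/125 = 0.4361
V̂(x̄_st) = 3.60693
SE(x̄_st) = √3.60693 = 1.89919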